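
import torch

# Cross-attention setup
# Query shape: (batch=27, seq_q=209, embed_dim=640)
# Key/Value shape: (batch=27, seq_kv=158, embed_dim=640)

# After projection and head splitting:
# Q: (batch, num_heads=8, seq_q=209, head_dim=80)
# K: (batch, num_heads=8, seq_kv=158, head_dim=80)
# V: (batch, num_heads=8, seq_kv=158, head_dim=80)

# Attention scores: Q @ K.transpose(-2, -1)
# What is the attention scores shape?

Input shape: (27, 209, 640)
Output shape: (27, 8, 209, 158)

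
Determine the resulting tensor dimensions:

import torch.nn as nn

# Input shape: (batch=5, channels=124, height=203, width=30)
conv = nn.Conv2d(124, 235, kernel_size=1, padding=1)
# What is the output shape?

Input shape: (5, 124, 203, 30)
Output shape: (5, 235, 205, 32)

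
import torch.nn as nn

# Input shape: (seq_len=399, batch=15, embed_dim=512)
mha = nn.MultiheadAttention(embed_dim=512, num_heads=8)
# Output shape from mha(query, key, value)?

Input shape: (399, 15, 512)
Output shape: (399, 15, 512)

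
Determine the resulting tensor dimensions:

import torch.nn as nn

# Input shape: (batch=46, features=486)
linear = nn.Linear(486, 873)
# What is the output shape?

Input shape: (46, 486)
Output shape: (46, 873)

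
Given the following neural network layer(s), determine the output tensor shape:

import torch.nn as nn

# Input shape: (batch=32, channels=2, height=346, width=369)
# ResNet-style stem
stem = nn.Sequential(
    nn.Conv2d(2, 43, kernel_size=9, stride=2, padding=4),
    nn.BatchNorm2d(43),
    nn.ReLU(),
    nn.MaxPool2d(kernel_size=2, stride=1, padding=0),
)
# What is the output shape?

Input shape: (32, 2, 346, 369)
  -> after Conv2d 9x9 stride=2: (32, 43, 173, 185)
Output shape: (32, 43, 172, 184)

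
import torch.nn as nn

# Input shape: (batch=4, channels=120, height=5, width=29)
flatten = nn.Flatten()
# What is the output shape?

Input shape: (4, 120, 5, 29)
Output shape: (4, 17400)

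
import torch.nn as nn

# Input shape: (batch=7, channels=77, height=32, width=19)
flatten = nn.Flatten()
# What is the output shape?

Input shape: (7, 77, 32, 19)
Output shape: (7, 46816)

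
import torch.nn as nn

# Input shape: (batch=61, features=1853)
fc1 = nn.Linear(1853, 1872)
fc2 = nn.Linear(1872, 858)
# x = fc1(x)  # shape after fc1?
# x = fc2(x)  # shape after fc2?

Input shape: (61, 1853)
  -> after fc1: (61, 1872)
Output shape: (61, 858)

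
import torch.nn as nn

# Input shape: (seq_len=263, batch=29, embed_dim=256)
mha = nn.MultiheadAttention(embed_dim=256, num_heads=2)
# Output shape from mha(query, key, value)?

Input shape: (263, 29, 256)
Output shape: (263, 29, 256)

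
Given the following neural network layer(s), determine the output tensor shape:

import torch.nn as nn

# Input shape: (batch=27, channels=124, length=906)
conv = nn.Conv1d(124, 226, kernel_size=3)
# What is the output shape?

Input shape: (27, 124, 906)
Output shape: (27, 226, 904)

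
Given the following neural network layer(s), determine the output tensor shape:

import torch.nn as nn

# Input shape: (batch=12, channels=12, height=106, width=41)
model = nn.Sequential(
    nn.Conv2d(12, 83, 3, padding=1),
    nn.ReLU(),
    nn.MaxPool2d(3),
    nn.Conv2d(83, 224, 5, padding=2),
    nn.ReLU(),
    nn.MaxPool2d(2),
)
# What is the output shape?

Input shape: (12, 12, 106, 41)
  -> after first Conv2d: (12, 83, 106, 41)
  -> after first MaxPool2d: (12, 83, 35, 13)
  -> after second Conv2d: (12, 224, 35, 13)
Output shape: (12, 224, 17, 6)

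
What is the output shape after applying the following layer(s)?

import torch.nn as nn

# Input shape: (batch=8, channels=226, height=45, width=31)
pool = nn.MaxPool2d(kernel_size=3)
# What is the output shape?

Input shape: (8, 226, 45, 31)
Output shape: (8, 226, 15, 10)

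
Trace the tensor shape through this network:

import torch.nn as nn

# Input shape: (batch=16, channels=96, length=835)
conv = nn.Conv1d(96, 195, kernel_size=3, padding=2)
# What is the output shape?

Input shape: (16, 96, 835)
Output shape: (16, 195, 837)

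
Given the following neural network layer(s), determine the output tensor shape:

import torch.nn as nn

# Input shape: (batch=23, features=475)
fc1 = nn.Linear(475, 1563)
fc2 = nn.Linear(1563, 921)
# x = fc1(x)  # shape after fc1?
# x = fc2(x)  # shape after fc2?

Input shape: (23, 475)
  -> after fc1: (23, 1563)
Output shape: (23, 921)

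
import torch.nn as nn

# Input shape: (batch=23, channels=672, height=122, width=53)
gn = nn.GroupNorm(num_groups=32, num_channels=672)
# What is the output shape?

Input shape: (23, 672, 122, 53)
Output shape: (23, 672, 122, 53)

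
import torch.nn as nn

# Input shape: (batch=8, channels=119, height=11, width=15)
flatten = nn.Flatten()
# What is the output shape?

Input shape: (8, 119, 11, 15)
Output shape: (8, 19635)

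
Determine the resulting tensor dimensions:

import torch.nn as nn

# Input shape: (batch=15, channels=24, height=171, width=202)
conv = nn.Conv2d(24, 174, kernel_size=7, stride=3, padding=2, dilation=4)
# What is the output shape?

Input shape: (15, 24, 171, 202)
Output shape: (15, 174, 51, 61)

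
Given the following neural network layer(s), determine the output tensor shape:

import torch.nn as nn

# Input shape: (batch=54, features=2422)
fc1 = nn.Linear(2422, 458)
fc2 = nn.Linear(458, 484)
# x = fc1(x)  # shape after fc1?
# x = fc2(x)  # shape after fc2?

Input shape: (54, 2422)
  -> after fc1: (54, 458)
Output shape: (54, 484)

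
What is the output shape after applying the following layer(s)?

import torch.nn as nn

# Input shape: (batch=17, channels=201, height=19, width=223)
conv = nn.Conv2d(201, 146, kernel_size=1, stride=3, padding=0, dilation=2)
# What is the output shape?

Input shape: (17, 201, 19, 223)
Output shape: (17, 146, 7, 75)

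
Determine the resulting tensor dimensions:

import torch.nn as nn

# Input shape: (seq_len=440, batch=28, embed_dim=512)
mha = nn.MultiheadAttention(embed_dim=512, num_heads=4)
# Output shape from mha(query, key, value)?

Input shape: (440, 28, 512)
Output shape: (440, 28, 512)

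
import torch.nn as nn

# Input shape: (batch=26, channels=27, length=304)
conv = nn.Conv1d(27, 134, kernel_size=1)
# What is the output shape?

Input shape: (26, 27, 304)
Output shape: (26, 134, 304)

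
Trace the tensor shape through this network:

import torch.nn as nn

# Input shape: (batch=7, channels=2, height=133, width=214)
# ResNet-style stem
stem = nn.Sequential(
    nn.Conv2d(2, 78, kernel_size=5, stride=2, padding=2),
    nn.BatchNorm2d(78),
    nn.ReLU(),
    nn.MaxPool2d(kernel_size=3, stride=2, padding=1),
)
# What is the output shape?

Input shape: (7, 2, 133, 214)
  -> after Conv2d 5x5 stride=2: (7, 78, 67, 107)
Output shape: (7, 78, 34, 54)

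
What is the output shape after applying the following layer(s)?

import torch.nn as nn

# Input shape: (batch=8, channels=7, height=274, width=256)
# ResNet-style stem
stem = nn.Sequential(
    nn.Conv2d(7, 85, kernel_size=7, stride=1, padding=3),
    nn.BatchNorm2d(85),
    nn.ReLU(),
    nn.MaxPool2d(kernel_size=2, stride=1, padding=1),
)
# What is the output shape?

Input shape: (8, 7, 274, 256)
  -> after Conv2d 7x7 stride=1: (8, 85, 274, 256)
Output shape: (8, 85, 275, 257)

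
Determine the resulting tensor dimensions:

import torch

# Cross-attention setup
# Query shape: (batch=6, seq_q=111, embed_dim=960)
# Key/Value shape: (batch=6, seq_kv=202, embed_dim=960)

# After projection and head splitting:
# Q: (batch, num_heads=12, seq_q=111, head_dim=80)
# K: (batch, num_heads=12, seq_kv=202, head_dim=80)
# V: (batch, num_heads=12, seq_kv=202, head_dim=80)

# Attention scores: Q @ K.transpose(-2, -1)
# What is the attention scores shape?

Input shape: (6, 111, 960)
Output shape: (6, 12, 111, 202)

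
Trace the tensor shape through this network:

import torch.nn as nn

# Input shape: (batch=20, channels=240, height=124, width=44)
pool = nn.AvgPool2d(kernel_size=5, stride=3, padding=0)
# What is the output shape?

Input shape: (20, 240, 124, 44)
Output shape: (20, 240, 40, 14)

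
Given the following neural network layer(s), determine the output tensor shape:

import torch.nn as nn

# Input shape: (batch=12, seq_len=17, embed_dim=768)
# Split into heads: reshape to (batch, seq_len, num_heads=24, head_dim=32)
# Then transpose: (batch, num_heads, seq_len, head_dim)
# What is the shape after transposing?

Input shape: (12, 17, 768)
  -> after reshape: (12, 17, 24, 32)
Output shape: (12, 24, 17, 32)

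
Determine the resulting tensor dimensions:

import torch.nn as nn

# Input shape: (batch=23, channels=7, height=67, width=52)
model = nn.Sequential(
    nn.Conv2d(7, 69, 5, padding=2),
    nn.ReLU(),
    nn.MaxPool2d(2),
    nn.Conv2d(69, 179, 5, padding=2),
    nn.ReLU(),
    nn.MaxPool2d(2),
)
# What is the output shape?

Input shape: (23, 7, 67, 52)
  -> after first Conv2d: (23, 69, 67, 52)
  -> after first MaxPool2d: (23, 69, 33, 26)
  -> after second Conv2d: (23, 179, 33, 26)
Output shape: (23, 179, 16, 13)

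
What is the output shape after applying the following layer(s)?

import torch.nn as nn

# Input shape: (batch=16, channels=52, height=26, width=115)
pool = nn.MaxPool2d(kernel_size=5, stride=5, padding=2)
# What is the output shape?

Input shape: (16, 52, 26, 115)
Output shape: (16, 52, 6, 23)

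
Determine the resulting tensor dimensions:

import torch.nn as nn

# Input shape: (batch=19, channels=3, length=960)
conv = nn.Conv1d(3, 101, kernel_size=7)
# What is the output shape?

Input shape: (19, 3, 960)
Output shape: (19, 101, 954)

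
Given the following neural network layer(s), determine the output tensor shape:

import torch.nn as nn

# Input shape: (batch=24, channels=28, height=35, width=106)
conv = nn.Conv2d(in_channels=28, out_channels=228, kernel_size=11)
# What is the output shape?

Input shape: (24, 28, 35, 106)
Output shape: (24, 228, 25, 96)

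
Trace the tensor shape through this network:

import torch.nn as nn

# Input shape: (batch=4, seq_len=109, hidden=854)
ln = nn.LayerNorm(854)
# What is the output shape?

Input shape: (4, 109, 854)
Output shape: (4, 109, 854)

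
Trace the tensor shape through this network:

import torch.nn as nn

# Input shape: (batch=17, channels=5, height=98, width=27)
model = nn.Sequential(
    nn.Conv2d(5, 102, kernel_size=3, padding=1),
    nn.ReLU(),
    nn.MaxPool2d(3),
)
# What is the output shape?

Input shape: (17, 5, 98, 27)
  -> after Conv2d: (17, 102, 98, 27)
  -> after ReLU: (17, 102, 98, 27)
Output shape: (17, 102, 32, 9)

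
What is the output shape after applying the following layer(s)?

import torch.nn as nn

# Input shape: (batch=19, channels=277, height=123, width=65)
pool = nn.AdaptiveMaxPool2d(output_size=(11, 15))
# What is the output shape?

Input shape: (19, 277, 123, 65)
Output shape: (19, 277, 11, 15)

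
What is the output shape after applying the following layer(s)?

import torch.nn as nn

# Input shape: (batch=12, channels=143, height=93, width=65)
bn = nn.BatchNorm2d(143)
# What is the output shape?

Input shape: (12, 143, 93, 65)
Output shape: (12, 143, 93, 65)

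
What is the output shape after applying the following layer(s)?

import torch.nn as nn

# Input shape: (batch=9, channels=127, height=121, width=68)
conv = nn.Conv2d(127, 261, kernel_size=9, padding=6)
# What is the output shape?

Input shape: (9, 127, 121, 68)
Output shape: (9, 261, 125, 72)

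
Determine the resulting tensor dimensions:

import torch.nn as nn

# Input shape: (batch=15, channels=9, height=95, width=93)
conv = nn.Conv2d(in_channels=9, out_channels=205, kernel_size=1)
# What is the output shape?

Input shape: (15, 9, 95, 93)
Output shape: (15, 205, 95, 93)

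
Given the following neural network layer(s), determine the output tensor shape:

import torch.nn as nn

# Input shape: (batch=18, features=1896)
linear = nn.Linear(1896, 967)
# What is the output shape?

Input shape: (18, 1896)
Output shape: (18, 967)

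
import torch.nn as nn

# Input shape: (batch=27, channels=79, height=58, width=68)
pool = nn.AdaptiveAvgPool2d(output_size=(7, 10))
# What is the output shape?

Input shape: (27, 79, 58, 68)
Output shape: (27, 79, 7, 10)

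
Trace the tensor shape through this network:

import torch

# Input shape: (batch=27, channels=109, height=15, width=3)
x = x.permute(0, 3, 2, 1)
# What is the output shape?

Input shape: (27, 109, 15, 3)
Output shape: (27, 3, 15, 109)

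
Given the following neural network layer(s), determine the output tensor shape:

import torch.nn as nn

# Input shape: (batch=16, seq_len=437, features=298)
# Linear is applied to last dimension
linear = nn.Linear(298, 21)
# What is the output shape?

Input shape: (16, 437, 298)
Output shape: (16, 437, 21)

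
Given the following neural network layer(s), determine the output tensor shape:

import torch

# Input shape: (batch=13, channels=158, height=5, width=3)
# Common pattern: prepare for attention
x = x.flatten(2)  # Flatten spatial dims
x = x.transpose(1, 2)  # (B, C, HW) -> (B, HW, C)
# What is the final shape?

Input shape: (13, 158, 5, 3)
  -> after flatten(2): (13, 158, 15)
Output shape: (13, 15, 158)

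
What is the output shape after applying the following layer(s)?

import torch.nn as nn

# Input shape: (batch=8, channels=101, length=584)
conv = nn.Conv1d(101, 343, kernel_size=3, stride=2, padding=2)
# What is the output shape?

Input shape: (8, 101, 584)
Output shape: (8, 343, 293)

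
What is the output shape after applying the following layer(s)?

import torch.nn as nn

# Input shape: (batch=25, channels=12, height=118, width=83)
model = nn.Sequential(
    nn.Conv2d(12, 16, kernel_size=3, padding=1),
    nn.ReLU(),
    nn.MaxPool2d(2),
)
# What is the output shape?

Input shape: (25, 12, 118, 83)
  -> after Conv2d: (25, 16, 118, 83)
  -> after ReLU: (25, 16, 118, 83)
Output shape: (25, 16, 59, 41)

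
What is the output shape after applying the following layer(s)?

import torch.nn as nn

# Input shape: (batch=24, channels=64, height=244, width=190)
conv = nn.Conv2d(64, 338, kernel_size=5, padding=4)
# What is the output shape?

Input shape: (24, 64, 244, 190)
Output shape: (24, 338, 248, 194)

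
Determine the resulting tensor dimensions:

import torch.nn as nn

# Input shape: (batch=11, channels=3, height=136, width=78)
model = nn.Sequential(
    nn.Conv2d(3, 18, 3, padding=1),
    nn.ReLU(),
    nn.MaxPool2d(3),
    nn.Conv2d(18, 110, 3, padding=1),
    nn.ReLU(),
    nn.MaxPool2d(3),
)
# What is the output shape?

Input shape: (11, 3, 136, 78)
  -> after first Conv2d: (11, 18, 136, 78)
  -> after first MaxPool2d: (11, 18, 45, 26)
  -> after second Conv2d: (11, 110, 45, 26)
Output shape: (11, 110, 15, 8)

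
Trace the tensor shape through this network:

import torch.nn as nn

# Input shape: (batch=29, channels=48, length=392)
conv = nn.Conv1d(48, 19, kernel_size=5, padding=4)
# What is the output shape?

Input shape: (29, 48, 392)
Output shape: (29, 19, 396)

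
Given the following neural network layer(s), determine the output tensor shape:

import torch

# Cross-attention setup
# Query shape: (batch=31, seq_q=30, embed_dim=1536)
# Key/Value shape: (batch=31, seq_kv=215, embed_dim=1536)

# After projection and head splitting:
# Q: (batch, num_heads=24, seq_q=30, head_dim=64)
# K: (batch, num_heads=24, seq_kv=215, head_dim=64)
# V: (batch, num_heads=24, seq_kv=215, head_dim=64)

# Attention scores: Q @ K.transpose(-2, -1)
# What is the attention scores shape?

Input shape: (31, 30, 1536)
Output shape: (31, 24, 30, 215)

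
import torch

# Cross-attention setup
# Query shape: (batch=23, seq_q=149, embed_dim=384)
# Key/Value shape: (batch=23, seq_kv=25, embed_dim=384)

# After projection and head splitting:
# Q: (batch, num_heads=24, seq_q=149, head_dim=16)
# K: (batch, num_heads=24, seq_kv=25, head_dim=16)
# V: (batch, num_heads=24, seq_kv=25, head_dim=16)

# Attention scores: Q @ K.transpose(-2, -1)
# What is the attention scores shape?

Input shape: (23, 149, 384)
Output shape: (23, 24, 149, 25)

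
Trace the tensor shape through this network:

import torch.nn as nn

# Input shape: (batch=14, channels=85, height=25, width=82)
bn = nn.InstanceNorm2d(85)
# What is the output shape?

Input shape: (14, 85, 25, 82)
Output shape: (14, 85, 25, 82)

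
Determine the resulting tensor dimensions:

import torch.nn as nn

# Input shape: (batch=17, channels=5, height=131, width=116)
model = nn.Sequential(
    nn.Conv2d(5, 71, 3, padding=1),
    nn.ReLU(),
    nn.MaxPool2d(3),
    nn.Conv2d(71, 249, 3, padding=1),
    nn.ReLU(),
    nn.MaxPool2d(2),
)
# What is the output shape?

Input shape: (17, 5, 131, 116)
  -> after first Conv2d: (17, 71, 131, 116)
  -> after first MaxPool2d: (17, 71, 43, 38)
  -> after second Conv2d: (17, 249, 43, 38)
Output shape: (17, 249, 21, 19)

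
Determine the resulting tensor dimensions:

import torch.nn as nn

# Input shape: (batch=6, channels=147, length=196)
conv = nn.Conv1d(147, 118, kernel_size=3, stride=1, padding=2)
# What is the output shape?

Input shape: (6, 147, 196)
Output shape: (6, 118, 198)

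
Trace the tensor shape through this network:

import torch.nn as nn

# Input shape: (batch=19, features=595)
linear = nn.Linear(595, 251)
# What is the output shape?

Input shape: (19, 595)
Output shape: (19, 251)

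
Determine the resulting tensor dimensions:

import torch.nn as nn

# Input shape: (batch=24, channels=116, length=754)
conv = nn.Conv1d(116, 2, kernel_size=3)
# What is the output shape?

Input shape: (24, 116, 754)
Output shape: (24, 2, 752)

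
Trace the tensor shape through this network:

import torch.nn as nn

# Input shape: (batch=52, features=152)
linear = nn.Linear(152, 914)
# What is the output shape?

Input shape: (52, 152)
Output shape: (52, 914)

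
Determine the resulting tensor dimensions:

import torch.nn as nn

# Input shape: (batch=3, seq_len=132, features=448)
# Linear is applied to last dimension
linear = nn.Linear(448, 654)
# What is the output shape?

Input shape: (3, 132, 448)
Output shape: (3, 132, 654)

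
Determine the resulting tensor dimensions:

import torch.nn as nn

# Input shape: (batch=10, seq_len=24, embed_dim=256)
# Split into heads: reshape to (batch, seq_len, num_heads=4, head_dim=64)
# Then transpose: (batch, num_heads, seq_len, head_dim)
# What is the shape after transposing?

Input shape: (10, 24, 256)
  -> after reshape: (10, 24, 4, 64)
Output shape: (10, 4, 24, 64)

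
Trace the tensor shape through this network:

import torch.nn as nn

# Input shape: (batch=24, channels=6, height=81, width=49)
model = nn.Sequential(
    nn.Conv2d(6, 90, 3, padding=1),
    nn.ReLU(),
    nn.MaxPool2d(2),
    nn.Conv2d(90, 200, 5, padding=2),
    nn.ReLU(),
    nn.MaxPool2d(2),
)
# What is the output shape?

Input shape: (24, 6, 81, 49)
  -> after first Conv2d: (24, 90, 81, 49)
  -> after first MaxPool2d: (24, 90, 40, 24)
  -> after second Conv2d: (24, 200, 40, 24)
Output shape: (24, 200, 20, 12)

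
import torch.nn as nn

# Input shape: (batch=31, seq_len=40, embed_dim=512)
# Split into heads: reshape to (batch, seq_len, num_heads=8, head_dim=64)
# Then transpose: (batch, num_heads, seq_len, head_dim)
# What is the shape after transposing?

Input shape: (31, 40, 512)
  -> after reshape: (31, 40, 8, 64)
Output shape: (31, 8, 40, 64)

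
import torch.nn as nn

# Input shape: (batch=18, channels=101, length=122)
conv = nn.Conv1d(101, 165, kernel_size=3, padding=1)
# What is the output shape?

Input shape: (18, 101, 122)
Output shape: (18, 165, 122)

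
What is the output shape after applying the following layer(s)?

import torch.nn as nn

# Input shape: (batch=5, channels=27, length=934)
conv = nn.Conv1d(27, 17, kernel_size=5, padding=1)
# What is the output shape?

Input shape: (5, 27, 934)
Output shape: (5, 17, 932)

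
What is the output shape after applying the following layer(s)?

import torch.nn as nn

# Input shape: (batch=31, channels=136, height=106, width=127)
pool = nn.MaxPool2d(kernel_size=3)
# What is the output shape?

Input shape: (31, 136, 106, 127)
Output shape: (31, 136, 35, 42)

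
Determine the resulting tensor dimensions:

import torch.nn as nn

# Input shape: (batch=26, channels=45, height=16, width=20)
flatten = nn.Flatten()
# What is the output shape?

Input shape: (26, 45, 16, 20)
Output shape: (26, 14400)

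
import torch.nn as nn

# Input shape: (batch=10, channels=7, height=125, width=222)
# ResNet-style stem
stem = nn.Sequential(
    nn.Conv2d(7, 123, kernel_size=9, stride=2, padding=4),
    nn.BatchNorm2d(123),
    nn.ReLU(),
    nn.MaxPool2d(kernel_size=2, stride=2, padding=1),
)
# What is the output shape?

Input shape: (10, 7, 125, 222)
  -> after Conv2d 9x9 stride=2: (10, 123, 63, 111)
Output shape: (10, 123, 32, 56)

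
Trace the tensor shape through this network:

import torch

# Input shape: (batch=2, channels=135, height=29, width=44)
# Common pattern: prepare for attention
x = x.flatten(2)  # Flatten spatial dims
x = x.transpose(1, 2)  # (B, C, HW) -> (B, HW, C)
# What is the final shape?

Input shape: (2, 135, 29, 44)
  -> after flatten(2): (2, 135, 1276)
Output shape: (2, 1276, 135)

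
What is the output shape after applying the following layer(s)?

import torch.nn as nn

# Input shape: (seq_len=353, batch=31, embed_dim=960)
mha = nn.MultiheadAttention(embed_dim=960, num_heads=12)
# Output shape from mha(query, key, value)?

Input shape: (353, 31, 960)
Output shape: (353, 31, 960)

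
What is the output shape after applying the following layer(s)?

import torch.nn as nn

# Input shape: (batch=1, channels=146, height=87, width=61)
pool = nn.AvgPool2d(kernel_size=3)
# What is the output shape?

Input shape: (1, 146, 87, 61)
Output shape: (1, 146, 29, 20)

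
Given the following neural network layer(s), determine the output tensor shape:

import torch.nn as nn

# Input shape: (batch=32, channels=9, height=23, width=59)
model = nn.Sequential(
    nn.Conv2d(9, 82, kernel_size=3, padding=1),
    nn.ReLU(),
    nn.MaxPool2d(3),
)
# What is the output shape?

Input shape: (32, 9, 23, 59)
  -> after Conv2d: (32, 82, 23, 59)
  -> after ReLU: (32, 82, 23, 59)
Output shape: (32, 82, 7, 19)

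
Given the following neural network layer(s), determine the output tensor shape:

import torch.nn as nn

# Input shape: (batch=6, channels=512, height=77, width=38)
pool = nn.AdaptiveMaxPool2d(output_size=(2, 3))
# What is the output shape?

Input shape: (6, 512, 77, 38)
Output shape: (6, 512, 2, 3)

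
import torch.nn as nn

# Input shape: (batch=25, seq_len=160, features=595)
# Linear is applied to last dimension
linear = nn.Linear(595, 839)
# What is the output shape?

Input shape: (25, 160, 595)
Output shape: (25, 160, 839)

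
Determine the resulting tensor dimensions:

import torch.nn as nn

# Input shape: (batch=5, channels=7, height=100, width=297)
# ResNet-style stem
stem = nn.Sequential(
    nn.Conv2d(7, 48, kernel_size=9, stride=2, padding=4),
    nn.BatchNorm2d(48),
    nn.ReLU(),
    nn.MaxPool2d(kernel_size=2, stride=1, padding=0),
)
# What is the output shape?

Input shape: (5, 7, 100, 297)
  -> after Conv2d 9x9 stride=2: (5, 48, 50, 149)
Output shape: (5, 48, 49, 148)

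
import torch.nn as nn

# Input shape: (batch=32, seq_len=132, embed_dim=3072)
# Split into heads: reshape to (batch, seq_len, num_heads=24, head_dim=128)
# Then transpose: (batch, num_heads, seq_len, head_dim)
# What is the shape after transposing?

Input shape: (32, 132, 3072)
  -> after reshape: (32, 132, 24, 128)
Output shape: (32, 24, 132, 128)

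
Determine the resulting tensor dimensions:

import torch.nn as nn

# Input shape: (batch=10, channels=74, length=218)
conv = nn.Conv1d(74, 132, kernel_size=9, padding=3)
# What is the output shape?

Input shape: (10, 74, 218)
Output shape: (10, 132, 216)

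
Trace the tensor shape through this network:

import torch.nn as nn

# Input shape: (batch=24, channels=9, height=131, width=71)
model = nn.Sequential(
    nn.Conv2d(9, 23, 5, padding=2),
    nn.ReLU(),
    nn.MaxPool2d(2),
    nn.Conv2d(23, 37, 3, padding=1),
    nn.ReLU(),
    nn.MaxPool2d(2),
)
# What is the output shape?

Input shape: (24, 9, 131, 71)
  -> after first Conv2d: (24, 23, 131, 71)
  -> after first MaxPool2d: (24, 23, 65, 35)
  -> after second Conv2d: (24, 37, 65, 35)
Output shape: (24, 37, 32, 17)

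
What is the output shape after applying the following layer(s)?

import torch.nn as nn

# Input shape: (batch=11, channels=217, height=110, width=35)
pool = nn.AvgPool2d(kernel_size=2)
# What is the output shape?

Input shape: (11, 217, 110, 35)
Output shape: (11, 217, 55, 17)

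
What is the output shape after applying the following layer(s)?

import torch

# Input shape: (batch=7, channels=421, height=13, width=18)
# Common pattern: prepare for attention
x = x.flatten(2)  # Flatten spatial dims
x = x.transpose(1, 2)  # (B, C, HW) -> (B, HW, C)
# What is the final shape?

Input shape: (7, 421, 13, 18)
  -> after flatten(2): (7, 421, 234)
Output shape: (7, 234, 421)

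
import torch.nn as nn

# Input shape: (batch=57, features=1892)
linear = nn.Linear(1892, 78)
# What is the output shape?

Input shape: (57, 1892)
Output shape: (57, 78)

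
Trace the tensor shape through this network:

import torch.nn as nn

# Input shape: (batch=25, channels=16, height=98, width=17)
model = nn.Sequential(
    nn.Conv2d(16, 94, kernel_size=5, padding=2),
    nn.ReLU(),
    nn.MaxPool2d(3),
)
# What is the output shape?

Input shape: (25, 16, 98, 17)
  -> after Conv2d: (25, 94, 98, 17)
  -> after ReLU: (25, 94, 98, 17)
Output shape: (25, 94, 32, 5)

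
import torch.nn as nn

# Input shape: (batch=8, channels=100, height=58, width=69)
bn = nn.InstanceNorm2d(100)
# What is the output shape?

Input shape: (8, 100, 58, 69)
Output shape: (8, 100, 58, 69)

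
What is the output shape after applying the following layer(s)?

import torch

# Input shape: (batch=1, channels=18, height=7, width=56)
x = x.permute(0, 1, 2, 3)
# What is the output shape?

Input shape: (1, 18, 7, 56)
Output shape: (1, 18, 7, 56)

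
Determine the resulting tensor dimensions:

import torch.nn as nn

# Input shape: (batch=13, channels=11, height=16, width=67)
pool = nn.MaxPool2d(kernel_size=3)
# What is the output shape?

Input shape: (13, 11, 16, 67)
Output shape: (13, 11, 5, 22)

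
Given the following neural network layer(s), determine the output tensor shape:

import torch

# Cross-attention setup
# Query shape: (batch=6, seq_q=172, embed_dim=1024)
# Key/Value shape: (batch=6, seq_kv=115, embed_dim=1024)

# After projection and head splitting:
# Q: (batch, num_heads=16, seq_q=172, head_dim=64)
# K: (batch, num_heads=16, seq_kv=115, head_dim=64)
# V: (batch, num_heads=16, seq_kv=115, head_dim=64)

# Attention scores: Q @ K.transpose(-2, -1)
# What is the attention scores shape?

Input shape: (6, 172, 1024)
Output shape: (6, 16, 172, 115)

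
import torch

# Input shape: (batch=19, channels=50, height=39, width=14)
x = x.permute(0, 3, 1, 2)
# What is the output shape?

Input shape: (19, 50, 39, 14)
Output shape: (19, 14, 50, 39)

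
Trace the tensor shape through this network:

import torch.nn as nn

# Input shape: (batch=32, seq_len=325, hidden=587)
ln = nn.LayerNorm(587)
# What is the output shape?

Input shape: (32, 325, 587)
Output shape: (32, 325, 587)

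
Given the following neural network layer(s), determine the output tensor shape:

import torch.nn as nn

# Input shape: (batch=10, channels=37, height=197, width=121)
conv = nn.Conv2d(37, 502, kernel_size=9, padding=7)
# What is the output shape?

Input shape: (10, 37, 197, 121)
Output shape: (10, 502, 203, 127)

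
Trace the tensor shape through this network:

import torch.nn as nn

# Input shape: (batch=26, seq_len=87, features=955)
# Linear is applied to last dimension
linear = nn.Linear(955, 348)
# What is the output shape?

Input shape: (26, 87, 955)
Output shape: (26, 87, 348)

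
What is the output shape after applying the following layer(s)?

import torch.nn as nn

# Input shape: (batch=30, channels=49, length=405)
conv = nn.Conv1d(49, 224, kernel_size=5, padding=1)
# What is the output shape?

Input shape: (30, 49, 405)
Output shape: (30, 224, 403)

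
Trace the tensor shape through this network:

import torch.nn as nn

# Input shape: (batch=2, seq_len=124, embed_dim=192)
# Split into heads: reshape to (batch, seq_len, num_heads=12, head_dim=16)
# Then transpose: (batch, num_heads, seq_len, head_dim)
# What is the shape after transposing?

Input shape: (2, 124, 192)
  -> after reshape: (2, 124, 12, 16)
Output shape: (2, 12, 124, 16)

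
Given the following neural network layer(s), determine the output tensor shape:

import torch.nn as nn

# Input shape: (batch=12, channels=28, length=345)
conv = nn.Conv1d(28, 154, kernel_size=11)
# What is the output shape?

Input shape: (12, 28, 345)
Output shape: (12, 154, 335)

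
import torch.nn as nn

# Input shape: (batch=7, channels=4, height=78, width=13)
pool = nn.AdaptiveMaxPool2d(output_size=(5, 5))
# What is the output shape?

Input shape: (7, 4, 78, 13)
Output shape: (7, 4, 5, 5)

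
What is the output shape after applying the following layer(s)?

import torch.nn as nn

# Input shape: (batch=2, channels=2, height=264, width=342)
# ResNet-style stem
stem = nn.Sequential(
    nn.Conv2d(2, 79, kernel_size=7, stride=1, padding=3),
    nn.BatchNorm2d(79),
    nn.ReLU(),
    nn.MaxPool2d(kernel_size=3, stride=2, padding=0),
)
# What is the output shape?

Input shape: (2, 2, 264, 342)
  -> after Conv2d 7x7 stride=1: (2, 79, 264, 342)
Output shape: (2, 79, 131, 170)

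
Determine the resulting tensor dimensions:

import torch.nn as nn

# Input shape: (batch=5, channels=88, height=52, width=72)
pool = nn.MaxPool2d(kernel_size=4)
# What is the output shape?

Input shape: (5, 88, 52, 72)
Output shape: (5, 88, 13, 18)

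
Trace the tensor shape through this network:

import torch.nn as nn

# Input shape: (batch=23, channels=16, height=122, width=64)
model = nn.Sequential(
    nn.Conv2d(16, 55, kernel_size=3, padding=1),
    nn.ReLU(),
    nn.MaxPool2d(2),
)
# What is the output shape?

Input shape: (23, 16, 122, 64)
  -> after Conv2d: (23, 55, 122, 64)
  -> after ReLU: (23, 55, 122, 64)
Output shape: (23, 55, 61, 32)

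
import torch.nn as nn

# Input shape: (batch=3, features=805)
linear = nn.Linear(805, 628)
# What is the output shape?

Input shape: (3, 805)
Output shape: (3, 628)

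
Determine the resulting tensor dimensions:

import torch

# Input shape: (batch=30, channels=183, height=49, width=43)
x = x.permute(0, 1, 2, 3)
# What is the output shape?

Input shape: (30, 183, 49, 43)
Output shape: (30, 183, 49, 43)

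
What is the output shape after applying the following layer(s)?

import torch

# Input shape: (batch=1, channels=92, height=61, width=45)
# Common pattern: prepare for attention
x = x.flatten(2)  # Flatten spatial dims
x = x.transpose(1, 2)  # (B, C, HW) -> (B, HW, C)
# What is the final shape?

Input shape: (1, 92, 61, 45)
  -> after flatten(2): (1, 92, 2745)
Output shape: (1, 2745, 92)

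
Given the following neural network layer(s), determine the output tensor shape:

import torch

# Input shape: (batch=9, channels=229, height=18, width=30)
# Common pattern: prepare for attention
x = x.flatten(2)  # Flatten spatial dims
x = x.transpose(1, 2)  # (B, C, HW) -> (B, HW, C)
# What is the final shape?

Input shape: (9, 229, 18, 30)
  -> after flatten(2): (9, 229, 540)
Output shape: (9, 540, 229)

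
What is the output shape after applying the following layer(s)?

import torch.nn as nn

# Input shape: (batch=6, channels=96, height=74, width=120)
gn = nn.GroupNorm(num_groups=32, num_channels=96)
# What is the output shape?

Input shape: (6, 96, 74, 120)
Output shape: (6, 96, 74, 120)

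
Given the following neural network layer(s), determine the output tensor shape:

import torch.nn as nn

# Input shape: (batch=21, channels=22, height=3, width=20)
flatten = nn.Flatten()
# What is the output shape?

Input shape: (21, 22, 3, 20)
Output shape: (21, 1320)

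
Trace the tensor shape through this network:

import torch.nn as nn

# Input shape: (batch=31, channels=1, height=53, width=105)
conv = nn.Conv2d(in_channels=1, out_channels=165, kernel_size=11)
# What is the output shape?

Input shape: (31, 1, 53, 105)
Output shape: (31, 165, 43, 95)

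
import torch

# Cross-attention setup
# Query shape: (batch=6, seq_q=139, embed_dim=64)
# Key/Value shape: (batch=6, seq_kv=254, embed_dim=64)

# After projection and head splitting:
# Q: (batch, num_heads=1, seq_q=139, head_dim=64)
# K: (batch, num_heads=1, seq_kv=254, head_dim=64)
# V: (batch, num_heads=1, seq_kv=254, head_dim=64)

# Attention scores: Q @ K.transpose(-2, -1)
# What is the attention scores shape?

Input shape: (6, 139, 64)
Output shape: (6, 1, 139, 254)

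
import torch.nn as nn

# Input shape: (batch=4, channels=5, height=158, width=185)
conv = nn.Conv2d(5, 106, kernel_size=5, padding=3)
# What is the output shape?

Input shape: (4, 5, 158, 185)
Output shape: (4, 106, 160, 187)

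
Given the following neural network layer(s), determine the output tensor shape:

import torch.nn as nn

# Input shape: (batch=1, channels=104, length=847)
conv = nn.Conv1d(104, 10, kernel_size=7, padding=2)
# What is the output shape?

Input shape: (1, 104, 847)
Output shape: (1, 10, 845)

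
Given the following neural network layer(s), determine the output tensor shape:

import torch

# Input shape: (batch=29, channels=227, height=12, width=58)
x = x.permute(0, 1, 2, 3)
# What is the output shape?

Input shape: (29, 227, 12, 58)
Output shape: (29, 227, 12, 58)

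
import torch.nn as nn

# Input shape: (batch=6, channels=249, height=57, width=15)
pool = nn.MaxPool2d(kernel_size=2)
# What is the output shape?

Input shape: (6, 249, 57, 15)
Output shape: (6, 249, 28, 7)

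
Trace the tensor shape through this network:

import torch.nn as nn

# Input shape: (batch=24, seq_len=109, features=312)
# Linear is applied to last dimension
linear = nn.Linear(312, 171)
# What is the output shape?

Input shape: (24, 109, 312)
Output shape: (24, 109, 171)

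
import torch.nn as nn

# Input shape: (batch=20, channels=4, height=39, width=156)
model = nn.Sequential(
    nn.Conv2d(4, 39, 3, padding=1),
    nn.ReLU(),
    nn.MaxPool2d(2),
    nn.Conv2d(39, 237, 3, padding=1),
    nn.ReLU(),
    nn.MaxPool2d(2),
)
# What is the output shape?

Input shape: (20, 4, 39, 156)
  -> after first Conv2d: (20, 39, 39, 156)
  -> after first MaxPool2d: (20, 39, 19, 78)
  -> after second Conv2d: (20, 237, 19, 78)
Output shape: (20, 237, 9, 39)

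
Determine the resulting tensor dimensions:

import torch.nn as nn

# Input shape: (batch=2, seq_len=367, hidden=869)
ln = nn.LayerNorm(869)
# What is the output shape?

Input shape: (2, 367, 869)
Output shape: (2, 367, 869)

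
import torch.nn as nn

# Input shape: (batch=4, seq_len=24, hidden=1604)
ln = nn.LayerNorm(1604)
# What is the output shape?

Input shape: (4, 24, 1604)
Output shape: (4, 24, 1604)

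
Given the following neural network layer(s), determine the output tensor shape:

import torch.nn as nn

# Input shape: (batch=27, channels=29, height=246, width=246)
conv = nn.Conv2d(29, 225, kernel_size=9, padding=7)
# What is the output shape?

Input shape: (27, 29, 246, 246)
Output shape: (27, 225, 252, 252)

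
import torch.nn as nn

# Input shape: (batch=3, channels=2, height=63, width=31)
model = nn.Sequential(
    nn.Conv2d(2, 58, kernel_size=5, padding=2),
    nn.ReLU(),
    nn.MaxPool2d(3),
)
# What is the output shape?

Input shape: (3, 2, 63, 31)
  -> after Conv2d: (3, 58, 63, 31)
  -> after ReLU: (3, 58, 63, 31)
Output shape: (3, 58, 21, 10)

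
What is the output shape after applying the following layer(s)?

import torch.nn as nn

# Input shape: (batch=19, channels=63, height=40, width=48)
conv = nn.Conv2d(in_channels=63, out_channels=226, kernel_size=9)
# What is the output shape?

Input shape: (19, 63, 40, 48)
Output shape: (19, 226, 32, 40)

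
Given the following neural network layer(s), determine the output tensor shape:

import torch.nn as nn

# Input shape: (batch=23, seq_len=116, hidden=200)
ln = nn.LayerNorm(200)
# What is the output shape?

Input shape: (23, 116, 200)
Output shape: (23, 116, 200)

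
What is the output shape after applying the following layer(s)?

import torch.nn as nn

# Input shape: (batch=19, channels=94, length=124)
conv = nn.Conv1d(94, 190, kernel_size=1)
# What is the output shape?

Input shape: (19, 94, 124)
Output shape: (19, 190, 124)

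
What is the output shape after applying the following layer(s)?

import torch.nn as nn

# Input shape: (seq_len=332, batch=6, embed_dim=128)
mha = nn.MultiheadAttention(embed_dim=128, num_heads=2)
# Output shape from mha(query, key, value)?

Input shape: (332, 6, 128)
Output shape: (332, 6, 128)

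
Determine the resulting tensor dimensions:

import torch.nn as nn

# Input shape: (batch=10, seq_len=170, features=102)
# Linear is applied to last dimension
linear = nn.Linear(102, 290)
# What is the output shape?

Input shape: (10, 170, 102)
Output shape: (10, 170, 290)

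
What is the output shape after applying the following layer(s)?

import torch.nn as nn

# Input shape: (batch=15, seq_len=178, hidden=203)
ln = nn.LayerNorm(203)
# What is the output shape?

Input shape: (15, 178, 203)
Output shape: (15, 178, 203)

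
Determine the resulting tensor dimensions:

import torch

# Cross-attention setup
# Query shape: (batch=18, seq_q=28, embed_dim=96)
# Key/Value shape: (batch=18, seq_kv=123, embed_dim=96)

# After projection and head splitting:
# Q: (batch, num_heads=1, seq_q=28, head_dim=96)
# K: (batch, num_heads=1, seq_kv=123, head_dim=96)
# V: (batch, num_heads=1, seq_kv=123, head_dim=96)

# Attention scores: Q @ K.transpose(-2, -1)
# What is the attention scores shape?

Input shape: (18, 28, 96)
Output shape: (18, 1, 28, 123)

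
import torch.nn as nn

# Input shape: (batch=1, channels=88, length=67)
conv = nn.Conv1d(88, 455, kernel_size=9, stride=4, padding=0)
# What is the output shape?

Input shape: (1, 88, 67)
Output shape: (1, 455, 15)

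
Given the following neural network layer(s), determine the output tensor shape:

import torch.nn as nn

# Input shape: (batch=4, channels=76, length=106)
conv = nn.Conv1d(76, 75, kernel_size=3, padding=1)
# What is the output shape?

Input shape: (4, 76, 106)
Output shape: (4, 75, 106)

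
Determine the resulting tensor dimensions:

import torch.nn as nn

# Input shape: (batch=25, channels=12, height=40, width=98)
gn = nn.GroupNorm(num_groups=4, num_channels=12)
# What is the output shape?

Input shape: (25, 12, 40, 98)
Output shape: (25, 12, 40, 98)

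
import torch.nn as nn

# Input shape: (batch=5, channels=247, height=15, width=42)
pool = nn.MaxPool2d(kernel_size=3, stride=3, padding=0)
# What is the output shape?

Input shape: (5, 247, 15, 42)
Output shape: (5, 247, 5, 14)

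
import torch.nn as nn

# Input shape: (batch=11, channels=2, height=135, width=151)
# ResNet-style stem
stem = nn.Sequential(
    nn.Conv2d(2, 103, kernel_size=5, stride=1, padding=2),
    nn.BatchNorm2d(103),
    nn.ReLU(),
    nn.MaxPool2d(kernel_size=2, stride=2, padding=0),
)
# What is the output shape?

Input shape: (11, 2, 135, 151)
  -> after Conv2d 5x5 stride=1: (11, 103, 135, 151)
Output shape: (11, 103, 67, 75)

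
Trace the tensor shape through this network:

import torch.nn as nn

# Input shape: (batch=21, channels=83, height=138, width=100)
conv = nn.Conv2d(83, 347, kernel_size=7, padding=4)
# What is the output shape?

Input shape: (21, 83, 138, 100)
Output shape: (21, 347, 140, 102)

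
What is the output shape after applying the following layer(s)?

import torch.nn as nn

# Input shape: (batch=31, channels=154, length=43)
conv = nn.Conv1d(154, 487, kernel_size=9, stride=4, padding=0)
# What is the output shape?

Input shape: (31, 154, 43)
Output shape: (31, 487, 9)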